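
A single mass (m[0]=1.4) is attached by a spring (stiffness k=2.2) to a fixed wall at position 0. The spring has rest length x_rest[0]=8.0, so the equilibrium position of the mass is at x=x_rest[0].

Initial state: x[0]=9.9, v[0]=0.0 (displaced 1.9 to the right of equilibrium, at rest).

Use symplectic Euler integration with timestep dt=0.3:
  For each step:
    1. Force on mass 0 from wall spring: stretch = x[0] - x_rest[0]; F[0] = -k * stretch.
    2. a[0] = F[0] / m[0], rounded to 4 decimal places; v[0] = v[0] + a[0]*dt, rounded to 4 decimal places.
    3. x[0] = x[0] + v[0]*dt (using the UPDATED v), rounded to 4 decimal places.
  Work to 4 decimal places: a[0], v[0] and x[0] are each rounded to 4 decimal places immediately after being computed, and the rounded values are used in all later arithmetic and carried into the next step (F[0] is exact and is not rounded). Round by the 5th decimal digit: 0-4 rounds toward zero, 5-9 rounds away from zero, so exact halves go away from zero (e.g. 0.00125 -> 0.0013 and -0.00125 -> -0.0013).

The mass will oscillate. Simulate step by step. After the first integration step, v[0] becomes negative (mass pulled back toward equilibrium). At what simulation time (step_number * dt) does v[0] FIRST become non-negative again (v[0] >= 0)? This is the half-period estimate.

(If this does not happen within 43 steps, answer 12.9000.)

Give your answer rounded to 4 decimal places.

Step 0: x=[9.9000] v=[0.0000]
Step 1: x=[9.6313] v=[-0.8957]
Step 2: x=[9.1319] v=[-1.6648]
Step 3: x=[8.4724] v=[-2.1984]
Step 4: x=[7.7461] v=[-2.4211]
Step 5: x=[7.0557] v=[-2.3014]
Step 6: x=[6.4988] v=[-1.8562]
Step 7: x=[6.1543] v=[-1.1485]
Step 8: x=[6.0708] v=[-0.2784]
Step 9: x=[6.2601] v=[0.6311]
First v>=0 after going negative at step 9, time=2.7000

Answer: 2.7000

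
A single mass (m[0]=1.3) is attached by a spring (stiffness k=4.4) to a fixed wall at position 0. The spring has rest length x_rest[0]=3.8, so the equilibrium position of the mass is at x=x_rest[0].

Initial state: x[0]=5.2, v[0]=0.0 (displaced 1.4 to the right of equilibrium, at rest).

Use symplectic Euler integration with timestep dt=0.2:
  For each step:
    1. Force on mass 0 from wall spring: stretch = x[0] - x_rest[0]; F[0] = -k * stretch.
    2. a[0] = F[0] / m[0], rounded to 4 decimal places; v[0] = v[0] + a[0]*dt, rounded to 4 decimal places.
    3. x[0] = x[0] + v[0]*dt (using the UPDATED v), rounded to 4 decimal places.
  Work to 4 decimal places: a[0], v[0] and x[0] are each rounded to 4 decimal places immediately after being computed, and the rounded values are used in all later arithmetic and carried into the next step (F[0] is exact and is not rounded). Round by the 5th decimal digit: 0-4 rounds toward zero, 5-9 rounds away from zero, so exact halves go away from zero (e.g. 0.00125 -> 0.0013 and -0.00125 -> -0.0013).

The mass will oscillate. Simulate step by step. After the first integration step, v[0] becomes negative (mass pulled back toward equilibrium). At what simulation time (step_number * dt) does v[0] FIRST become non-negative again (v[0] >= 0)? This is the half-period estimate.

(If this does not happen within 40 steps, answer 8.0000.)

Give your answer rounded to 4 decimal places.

Answer: 1.8000

Derivation:
Step 0: x=[5.2000] v=[0.0000]
Step 1: x=[5.0105] v=[-0.9477]
Step 2: x=[4.6571] v=[-1.7671]
Step 3: x=[4.1876] v=[-2.3473]
Step 4: x=[3.6657] v=[-2.6097]
Step 5: x=[3.1619] v=[-2.5188]
Step 6: x=[2.7445] v=[-2.0869]
Step 7: x=[2.4700] v=[-1.3724]
Step 8: x=[2.3756] v=[-0.4721]
Step 9: x=[2.4740] v=[0.4921]
First v>=0 after going negative at step 9, time=1.8000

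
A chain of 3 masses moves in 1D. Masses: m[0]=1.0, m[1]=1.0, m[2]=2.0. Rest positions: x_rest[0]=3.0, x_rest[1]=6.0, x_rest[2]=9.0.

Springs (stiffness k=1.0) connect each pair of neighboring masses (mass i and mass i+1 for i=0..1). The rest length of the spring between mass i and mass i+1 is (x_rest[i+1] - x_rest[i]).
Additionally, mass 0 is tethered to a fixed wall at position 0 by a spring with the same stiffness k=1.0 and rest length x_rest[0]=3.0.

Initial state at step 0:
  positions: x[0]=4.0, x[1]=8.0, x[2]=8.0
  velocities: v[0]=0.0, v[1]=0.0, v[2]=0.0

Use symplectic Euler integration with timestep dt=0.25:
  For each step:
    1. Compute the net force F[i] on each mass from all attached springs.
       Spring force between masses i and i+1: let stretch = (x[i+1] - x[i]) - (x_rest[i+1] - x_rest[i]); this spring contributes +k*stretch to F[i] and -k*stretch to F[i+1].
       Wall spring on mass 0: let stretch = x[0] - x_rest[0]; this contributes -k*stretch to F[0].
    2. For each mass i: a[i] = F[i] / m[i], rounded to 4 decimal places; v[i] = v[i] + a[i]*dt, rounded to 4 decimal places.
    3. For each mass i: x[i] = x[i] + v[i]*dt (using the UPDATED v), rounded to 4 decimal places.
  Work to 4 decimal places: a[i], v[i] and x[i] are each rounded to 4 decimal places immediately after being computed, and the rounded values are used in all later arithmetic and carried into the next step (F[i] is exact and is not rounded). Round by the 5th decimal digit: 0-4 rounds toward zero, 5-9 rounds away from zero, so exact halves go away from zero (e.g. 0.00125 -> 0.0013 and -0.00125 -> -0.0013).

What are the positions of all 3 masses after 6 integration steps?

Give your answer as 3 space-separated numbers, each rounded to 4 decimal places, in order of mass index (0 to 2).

Step 0: x=[4.0000 8.0000 8.0000] v=[0.0000 0.0000 0.0000]
Step 1: x=[4.0000 7.7500 8.0938] v=[0.0000 -1.0000 0.3750]
Step 2: x=[3.9844 7.2871 8.2706] v=[-0.0625 -1.8516 0.7070]
Step 3: x=[3.9262 6.6793 8.5104] v=[-0.2329 -2.4314 0.9591]
Step 4: x=[3.7947 6.0138 8.7867] v=[-0.5262 -2.6619 1.1052]
Step 5: x=[3.5647 5.3829 9.0701] v=[-0.9201 -2.5235 1.1336]
Step 6: x=[3.2255 4.8688 9.3320] v=[-1.3567 -2.0563 1.0477]

Answer: 3.2255 4.8688 9.3320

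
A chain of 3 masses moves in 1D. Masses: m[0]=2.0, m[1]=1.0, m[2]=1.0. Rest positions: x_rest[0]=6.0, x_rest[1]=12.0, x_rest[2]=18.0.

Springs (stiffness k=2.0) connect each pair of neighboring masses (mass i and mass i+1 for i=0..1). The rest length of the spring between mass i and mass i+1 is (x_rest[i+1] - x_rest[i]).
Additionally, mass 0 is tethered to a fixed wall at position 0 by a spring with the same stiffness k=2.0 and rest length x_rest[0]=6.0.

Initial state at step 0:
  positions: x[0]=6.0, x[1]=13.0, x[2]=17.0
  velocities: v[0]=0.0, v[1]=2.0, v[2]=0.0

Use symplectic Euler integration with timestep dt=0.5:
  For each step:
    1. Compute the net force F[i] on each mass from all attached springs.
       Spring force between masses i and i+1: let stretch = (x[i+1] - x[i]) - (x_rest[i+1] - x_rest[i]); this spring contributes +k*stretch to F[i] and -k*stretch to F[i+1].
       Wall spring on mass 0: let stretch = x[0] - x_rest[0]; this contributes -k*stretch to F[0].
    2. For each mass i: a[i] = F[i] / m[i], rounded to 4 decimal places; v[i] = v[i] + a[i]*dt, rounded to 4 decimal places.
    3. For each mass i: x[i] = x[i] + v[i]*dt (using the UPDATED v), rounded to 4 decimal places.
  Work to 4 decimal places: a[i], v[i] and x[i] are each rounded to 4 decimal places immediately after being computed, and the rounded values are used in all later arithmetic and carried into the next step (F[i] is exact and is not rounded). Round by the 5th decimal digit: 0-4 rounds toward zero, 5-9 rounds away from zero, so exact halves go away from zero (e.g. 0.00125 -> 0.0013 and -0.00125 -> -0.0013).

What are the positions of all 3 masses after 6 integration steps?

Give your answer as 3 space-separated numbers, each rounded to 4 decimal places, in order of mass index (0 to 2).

Answer: 6.5899 13.2247 19.1954

Derivation:
Step 0: x=[6.0000 13.0000 17.0000] v=[0.0000 2.0000 0.0000]
Step 1: x=[6.2500 12.5000 18.0000] v=[0.5000 -1.0000 2.0000]
Step 2: x=[6.5000 11.6250 19.2500] v=[0.5000 -1.7500 2.5000]
Step 3: x=[6.4063 12.0000 19.6875] v=[-0.1875 0.7500 0.8750]
Step 4: x=[6.1094 13.4219 19.2813] v=[-0.5938 2.8438 -0.8125]
Step 5: x=[6.1133 14.1173 18.9454] v=[0.0078 1.3907 -0.6719]
Step 6: x=[6.5899 13.2247 19.1954] v=[0.9532 -1.7852 0.5000]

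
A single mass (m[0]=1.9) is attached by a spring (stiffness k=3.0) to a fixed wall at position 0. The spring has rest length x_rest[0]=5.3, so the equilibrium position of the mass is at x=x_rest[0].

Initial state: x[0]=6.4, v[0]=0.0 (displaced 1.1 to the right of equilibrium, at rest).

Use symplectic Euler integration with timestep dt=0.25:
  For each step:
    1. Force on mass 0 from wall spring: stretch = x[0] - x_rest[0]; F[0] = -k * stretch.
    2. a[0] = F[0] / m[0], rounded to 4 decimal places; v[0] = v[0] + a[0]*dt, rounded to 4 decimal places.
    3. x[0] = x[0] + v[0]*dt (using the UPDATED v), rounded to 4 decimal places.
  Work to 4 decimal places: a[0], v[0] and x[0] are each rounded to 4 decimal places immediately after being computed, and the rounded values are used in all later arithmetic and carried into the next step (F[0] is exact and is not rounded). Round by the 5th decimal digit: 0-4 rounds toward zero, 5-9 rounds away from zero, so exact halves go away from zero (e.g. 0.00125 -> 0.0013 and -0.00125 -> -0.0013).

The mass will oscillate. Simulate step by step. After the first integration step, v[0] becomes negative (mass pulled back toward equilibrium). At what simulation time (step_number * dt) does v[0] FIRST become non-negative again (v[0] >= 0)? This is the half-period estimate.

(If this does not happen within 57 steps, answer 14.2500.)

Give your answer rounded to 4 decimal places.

Answer: 2.5000

Derivation:
Step 0: x=[6.4000] v=[0.0000]
Step 1: x=[6.2915] v=[-0.4342]
Step 2: x=[6.0851] v=[-0.8256]
Step 3: x=[5.8012] v=[-1.1355]
Step 4: x=[5.4679] v=[-1.3334]
Step 5: x=[5.1180] v=[-1.3997]
Step 6: x=[4.7860] v=[-1.3279]
Step 7: x=[4.5048] v=[-1.1250]
Step 8: x=[4.3020] v=[-0.8111]
Step 9: x=[4.1977] v=[-0.4172]
Step 10: x=[4.2022] v=[0.0179]
First v>=0 after going negative at step 10, time=2.5000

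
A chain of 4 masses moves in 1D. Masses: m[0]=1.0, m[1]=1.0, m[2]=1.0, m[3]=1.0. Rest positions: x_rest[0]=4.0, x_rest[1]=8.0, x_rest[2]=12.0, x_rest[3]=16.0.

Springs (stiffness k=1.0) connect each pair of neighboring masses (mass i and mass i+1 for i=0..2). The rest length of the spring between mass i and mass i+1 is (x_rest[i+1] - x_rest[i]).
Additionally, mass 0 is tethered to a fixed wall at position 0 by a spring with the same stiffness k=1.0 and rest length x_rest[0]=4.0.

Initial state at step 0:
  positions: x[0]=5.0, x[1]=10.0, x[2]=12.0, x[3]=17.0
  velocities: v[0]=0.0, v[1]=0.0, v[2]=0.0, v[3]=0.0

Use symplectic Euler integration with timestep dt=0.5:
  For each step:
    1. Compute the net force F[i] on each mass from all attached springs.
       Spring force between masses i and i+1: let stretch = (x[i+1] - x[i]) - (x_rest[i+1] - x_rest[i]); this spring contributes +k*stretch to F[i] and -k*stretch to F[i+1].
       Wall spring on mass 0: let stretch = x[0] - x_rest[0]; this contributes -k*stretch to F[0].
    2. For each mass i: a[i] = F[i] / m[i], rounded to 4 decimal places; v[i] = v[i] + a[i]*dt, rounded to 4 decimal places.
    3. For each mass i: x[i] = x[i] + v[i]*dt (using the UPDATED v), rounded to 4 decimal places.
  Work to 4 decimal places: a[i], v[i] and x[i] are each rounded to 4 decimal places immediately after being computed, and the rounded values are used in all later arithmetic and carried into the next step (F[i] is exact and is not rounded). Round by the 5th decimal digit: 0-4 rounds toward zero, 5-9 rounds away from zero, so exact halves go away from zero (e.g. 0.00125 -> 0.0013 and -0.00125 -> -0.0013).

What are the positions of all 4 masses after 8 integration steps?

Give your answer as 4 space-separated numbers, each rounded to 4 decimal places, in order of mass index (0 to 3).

Step 0: x=[5.0000 10.0000 12.0000 17.0000] v=[0.0000 0.0000 0.0000 0.0000]
Step 1: x=[5.0000 9.2500 12.7500 16.7500] v=[0.0000 -1.5000 1.5000 -0.5000]
Step 2: x=[4.8125 8.3125 13.6250 16.5000] v=[-0.3750 -1.8750 1.7500 -0.5000]
Step 3: x=[4.2969 7.8281 13.8907 16.5313] v=[-1.0313 -0.9688 0.5313 0.0625]
Step 4: x=[3.5898 7.9766 13.3009 16.9024] v=[-1.4142 0.2969 -1.1797 0.7422]
Step 5: x=[3.0820 8.3595 12.2804 17.3732] v=[-1.0157 0.7657 -2.0411 0.9415]
Step 6: x=[3.1231 8.4032 11.5528 17.5708] v=[0.0821 0.0874 -1.4552 0.3951]
Step 7: x=[3.7034 7.9143 11.5423 17.2639] v=[1.1606 -0.9779 -0.0210 -0.6139]
Step 8: x=[4.4106 7.2796 12.0552 16.5266] v=[1.4144 -1.2694 1.0258 -1.4747]

Answer: 4.4106 7.2796 12.0552 16.5266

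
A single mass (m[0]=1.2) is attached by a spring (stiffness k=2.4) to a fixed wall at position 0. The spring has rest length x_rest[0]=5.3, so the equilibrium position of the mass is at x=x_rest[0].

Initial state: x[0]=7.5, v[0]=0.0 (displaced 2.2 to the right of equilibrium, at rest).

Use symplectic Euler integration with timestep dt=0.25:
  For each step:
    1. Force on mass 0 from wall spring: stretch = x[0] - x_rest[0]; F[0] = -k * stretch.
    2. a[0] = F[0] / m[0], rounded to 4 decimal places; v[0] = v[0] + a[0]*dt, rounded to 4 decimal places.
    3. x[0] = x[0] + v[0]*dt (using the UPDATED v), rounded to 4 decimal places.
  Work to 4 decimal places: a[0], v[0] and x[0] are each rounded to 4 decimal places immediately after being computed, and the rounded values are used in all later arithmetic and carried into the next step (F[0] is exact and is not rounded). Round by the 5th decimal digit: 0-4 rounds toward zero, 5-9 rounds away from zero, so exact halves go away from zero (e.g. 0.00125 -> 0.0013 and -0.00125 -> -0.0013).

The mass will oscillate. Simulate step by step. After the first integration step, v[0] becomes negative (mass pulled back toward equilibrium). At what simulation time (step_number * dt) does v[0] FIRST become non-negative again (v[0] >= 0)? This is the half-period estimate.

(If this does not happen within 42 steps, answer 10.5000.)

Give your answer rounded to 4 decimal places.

Step 0: x=[7.5000] v=[0.0000]
Step 1: x=[7.2250] v=[-1.1000]
Step 2: x=[6.7094] v=[-2.0625]
Step 3: x=[6.0176] v=[-2.7672]
Step 4: x=[5.2361] v=[-3.1260]
Step 5: x=[4.4626] v=[-3.0941]
Step 6: x=[3.7938] v=[-2.6754]
Step 7: x=[3.3132] v=[-1.9223]
Step 8: x=[3.0810] v=[-0.9289]
Step 9: x=[3.1262] v=[0.1806]
First v>=0 after going negative at step 9, time=2.2500

Answer: 2.2500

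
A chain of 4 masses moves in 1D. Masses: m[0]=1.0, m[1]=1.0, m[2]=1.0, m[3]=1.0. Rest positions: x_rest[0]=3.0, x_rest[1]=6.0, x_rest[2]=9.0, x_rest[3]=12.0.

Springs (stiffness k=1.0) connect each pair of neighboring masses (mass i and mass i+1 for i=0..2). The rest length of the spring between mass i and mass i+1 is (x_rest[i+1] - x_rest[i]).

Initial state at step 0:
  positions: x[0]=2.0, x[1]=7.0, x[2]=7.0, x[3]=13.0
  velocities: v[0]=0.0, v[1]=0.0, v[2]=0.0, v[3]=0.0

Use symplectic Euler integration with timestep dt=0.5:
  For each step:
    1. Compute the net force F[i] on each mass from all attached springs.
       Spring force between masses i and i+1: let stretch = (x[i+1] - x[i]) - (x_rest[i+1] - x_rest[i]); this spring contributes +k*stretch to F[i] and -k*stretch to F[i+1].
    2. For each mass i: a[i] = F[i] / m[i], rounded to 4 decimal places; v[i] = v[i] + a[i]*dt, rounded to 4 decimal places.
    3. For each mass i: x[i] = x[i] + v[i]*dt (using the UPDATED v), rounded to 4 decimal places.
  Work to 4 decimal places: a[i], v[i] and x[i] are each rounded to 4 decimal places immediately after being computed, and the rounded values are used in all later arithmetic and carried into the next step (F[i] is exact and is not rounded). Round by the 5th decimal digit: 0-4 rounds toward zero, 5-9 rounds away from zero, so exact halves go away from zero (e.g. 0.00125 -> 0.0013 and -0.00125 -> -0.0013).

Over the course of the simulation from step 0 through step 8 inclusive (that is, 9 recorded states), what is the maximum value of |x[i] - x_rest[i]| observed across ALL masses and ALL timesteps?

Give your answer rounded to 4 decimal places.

Answer: 2.1962

Derivation:
Step 0: x=[2.0000 7.0000 7.0000 13.0000] v=[0.0000 0.0000 0.0000 0.0000]
Step 1: x=[2.5000 5.7500 8.5000 12.2500] v=[1.0000 -2.5000 3.0000 -1.5000]
Step 2: x=[3.0625 4.3750 10.2500 11.3125] v=[1.1250 -2.7500 3.5000 -1.8750]
Step 3: x=[3.2032 4.1406 10.7969 10.8594] v=[0.2813 -0.4688 1.0938 -0.9063]
Step 4: x=[2.8282 5.3360 9.6954 11.1407] v=[-0.7500 2.3907 -2.2031 0.5625]
Step 5: x=[2.3302 6.9943 7.8653 11.8107] v=[-0.9961 3.3165 -3.6602 1.3399]
Step 6: x=[2.2482 7.7043 6.8038 12.2443] v=[-0.1641 1.4200 -2.1230 0.8672]
Step 7: x=[2.7802 6.8252 7.3276 12.0678] v=[1.0640 -1.7583 1.0475 -0.3531]
Step 8: x=[3.5735 5.0604 8.9108 11.4562] v=[1.5865 -3.5296 3.1664 -1.2232]
Max displacement = 2.1962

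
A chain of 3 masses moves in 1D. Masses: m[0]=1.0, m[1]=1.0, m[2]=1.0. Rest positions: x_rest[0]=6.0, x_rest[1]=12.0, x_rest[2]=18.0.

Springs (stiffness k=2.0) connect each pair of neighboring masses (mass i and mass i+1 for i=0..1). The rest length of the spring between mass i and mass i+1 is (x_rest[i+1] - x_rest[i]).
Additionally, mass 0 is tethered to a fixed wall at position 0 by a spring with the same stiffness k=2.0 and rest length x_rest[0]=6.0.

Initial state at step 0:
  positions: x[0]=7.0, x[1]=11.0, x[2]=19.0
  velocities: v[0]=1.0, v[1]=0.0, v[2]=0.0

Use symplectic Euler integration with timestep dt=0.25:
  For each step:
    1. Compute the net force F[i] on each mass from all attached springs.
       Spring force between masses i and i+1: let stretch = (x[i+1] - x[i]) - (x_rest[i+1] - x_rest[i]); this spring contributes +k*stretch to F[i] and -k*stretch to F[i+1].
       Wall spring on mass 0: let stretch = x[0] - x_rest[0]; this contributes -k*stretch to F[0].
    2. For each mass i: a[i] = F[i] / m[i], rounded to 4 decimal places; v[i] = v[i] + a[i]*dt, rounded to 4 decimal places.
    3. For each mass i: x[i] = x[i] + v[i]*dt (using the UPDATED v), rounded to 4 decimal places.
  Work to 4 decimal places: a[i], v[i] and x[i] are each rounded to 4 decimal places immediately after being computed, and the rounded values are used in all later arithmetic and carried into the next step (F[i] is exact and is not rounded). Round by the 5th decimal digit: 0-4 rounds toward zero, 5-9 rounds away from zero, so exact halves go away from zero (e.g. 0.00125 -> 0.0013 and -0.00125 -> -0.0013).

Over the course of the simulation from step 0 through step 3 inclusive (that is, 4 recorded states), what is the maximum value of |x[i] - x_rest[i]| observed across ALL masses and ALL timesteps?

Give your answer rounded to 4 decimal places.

Step 0: x=[7.0000 11.0000 19.0000] v=[1.0000 0.0000 0.0000]
Step 1: x=[6.8750 11.5000 18.7500] v=[-0.5000 2.0000 -1.0000]
Step 2: x=[6.4688 12.3281 18.3438] v=[-1.6250 3.3125 -1.6250]
Step 3: x=[5.9864 13.1758 17.9356] v=[-1.9298 3.3907 -1.6329]
Max displacement = 1.1758

Answer: 1.1758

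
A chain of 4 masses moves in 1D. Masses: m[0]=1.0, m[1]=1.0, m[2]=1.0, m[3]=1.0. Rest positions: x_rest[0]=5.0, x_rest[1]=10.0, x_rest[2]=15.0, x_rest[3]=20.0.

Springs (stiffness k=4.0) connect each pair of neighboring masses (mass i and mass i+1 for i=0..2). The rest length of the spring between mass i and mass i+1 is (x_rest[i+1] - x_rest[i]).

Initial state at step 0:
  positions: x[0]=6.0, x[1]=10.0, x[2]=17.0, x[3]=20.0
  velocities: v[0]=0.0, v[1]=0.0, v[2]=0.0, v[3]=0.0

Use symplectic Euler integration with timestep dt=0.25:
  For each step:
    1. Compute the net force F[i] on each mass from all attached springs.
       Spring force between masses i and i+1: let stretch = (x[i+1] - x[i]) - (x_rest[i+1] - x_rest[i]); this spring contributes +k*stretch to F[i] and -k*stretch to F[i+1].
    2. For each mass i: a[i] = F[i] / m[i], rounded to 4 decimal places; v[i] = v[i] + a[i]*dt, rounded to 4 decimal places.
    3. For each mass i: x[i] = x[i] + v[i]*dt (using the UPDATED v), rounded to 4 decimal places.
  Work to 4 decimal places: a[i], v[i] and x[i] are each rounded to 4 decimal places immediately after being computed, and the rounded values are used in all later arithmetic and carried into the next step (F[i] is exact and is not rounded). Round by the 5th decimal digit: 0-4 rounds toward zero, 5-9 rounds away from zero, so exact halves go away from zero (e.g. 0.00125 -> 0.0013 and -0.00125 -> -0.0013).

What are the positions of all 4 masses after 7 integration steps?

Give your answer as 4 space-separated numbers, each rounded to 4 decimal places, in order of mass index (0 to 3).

Answer: 5.7957 10.1897 16.6580 20.3567

Derivation:
Step 0: x=[6.0000 10.0000 17.0000 20.0000] v=[0.0000 0.0000 0.0000 0.0000]
Step 1: x=[5.7500 10.7500 16.0000 20.5000] v=[-1.0000 3.0000 -4.0000 2.0000]
Step 2: x=[5.5000 11.5625 14.8125 21.1250] v=[-1.0000 3.2500 -4.7500 2.5000]
Step 3: x=[5.5156 11.6719 14.3906 21.4219] v=[0.0625 0.4375 -1.6875 1.1875]
Step 4: x=[5.8203 10.9219 15.0469 21.2110] v=[1.2188 -3.0001 2.6251 -0.8438]
Step 5: x=[6.1504 9.9277 16.2130 20.7090] v=[1.3204 -3.9767 4.6642 -2.0079]
Step 6: x=[6.1748 9.5605 16.9317 20.3330] v=[0.0977 -1.4687 2.8749 -1.5039]
Step 7: x=[5.7957 10.1897 16.6580 20.3567] v=[-1.5166 2.5168 -1.0950 0.0948]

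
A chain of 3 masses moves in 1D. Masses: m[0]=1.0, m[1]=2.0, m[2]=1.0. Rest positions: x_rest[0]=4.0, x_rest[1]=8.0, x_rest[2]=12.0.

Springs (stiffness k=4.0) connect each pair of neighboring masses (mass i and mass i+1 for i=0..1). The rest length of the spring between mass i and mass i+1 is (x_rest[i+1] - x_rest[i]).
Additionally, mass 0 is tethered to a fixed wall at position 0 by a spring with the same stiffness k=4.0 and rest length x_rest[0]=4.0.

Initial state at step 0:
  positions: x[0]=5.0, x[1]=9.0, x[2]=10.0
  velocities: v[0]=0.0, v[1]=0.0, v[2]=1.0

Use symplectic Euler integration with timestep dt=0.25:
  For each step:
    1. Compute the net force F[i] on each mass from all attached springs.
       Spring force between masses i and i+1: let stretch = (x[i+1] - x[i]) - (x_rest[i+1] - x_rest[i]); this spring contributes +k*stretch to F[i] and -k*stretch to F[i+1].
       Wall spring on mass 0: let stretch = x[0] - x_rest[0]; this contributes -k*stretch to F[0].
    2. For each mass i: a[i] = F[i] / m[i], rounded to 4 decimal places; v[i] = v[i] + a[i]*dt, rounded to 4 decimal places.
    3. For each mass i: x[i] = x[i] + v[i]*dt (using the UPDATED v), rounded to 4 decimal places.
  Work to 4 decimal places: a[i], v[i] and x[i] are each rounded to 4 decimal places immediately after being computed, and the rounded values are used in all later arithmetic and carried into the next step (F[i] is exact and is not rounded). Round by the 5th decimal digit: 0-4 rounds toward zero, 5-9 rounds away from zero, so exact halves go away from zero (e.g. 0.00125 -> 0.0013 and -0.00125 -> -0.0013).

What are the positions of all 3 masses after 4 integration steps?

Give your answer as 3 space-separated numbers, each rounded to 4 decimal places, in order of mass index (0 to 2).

Step 0: x=[5.0000 9.0000 10.0000] v=[0.0000 0.0000 1.0000]
Step 1: x=[4.7500 8.6250 11.0000] v=[-1.0000 -1.5000 4.0000]
Step 2: x=[4.2813 8.0625 12.4063] v=[-1.8750 -2.2500 5.6250]
Step 3: x=[3.6875 7.5703 13.7266] v=[-2.3751 -1.9687 5.2812]
Step 4: x=[3.1426 7.3623 14.5078] v=[-2.1798 -0.8320 3.1249]

Answer: 3.1426 7.3623 14.5078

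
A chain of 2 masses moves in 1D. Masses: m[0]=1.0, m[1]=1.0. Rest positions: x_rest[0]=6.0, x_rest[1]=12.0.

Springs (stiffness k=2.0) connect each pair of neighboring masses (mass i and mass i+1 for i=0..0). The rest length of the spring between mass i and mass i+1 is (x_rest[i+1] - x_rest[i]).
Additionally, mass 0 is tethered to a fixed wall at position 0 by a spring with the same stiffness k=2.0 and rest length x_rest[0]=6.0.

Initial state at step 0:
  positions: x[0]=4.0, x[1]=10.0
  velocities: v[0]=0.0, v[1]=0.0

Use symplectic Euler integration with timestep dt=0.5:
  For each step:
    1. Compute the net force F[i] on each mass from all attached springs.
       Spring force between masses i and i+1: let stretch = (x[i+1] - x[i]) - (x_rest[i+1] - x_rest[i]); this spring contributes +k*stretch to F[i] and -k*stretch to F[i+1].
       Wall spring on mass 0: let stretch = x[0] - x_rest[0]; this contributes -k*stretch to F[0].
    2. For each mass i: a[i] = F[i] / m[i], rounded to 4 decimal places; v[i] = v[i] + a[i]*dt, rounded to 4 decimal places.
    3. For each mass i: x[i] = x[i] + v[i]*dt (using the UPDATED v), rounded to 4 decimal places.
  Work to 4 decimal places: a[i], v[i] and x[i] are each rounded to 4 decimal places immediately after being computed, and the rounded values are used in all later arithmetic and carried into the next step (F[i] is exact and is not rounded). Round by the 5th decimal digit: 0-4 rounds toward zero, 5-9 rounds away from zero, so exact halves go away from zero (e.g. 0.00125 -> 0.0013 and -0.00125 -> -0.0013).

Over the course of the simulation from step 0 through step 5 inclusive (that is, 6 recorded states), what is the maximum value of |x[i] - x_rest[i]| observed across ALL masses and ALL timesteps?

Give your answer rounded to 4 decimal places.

Answer: 2.1875

Derivation:
Step 0: x=[4.0000 10.0000] v=[0.0000 0.0000]
Step 1: x=[5.0000 10.0000] v=[2.0000 0.0000]
Step 2: x=[6.0000 10.5000] v=[2.0000 1.0000]
Step 3: x=[6.2500 11.7500] v=[0.5000 2.5000]
Step 4: x=[6.1250 13.2500] v=[-0.2500 3.0000]
Step 5: x=[6.5000 14.1875] v=[0.7500 1.8750]
Max displacement = 2.1875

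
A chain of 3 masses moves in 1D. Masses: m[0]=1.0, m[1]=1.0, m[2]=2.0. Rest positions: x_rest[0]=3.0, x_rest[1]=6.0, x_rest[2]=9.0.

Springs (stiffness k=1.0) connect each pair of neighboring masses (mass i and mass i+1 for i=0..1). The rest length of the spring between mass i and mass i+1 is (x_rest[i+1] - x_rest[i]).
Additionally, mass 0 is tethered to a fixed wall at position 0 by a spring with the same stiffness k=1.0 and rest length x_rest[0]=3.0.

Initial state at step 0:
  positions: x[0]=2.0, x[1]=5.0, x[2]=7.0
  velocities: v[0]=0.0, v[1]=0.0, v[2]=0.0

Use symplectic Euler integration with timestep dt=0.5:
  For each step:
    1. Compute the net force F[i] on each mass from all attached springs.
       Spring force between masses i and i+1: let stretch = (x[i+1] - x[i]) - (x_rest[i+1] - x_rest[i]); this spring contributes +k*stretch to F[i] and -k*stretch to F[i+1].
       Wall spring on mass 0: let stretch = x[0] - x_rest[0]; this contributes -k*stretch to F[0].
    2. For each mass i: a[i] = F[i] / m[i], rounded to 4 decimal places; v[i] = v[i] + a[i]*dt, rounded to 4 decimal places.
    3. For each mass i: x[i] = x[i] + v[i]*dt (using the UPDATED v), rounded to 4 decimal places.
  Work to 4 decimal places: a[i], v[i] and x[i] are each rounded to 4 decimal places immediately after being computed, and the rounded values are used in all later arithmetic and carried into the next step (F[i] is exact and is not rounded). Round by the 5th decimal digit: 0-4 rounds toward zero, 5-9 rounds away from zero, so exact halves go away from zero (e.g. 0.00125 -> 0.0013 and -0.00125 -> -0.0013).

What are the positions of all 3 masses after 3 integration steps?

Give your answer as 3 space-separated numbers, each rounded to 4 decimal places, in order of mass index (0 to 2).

Step 0: x=[2.0000 5.0000 7.0000] v=[0.0000 0.0000 0.0000]
Step 1: x=[2.2500 4.7500 7.1250] v=[0.5000 -0.5000 0.2500]
Step 2: x=[2.5625 4.4688 7.3282] v=[0.6250 -0.5625 0.4063]
Step 3: x=[2.7110 4.4258 7.5490] v=[0.2969 -0.0860 0.4415]

Answer: 2.7110 4.4258 7.5490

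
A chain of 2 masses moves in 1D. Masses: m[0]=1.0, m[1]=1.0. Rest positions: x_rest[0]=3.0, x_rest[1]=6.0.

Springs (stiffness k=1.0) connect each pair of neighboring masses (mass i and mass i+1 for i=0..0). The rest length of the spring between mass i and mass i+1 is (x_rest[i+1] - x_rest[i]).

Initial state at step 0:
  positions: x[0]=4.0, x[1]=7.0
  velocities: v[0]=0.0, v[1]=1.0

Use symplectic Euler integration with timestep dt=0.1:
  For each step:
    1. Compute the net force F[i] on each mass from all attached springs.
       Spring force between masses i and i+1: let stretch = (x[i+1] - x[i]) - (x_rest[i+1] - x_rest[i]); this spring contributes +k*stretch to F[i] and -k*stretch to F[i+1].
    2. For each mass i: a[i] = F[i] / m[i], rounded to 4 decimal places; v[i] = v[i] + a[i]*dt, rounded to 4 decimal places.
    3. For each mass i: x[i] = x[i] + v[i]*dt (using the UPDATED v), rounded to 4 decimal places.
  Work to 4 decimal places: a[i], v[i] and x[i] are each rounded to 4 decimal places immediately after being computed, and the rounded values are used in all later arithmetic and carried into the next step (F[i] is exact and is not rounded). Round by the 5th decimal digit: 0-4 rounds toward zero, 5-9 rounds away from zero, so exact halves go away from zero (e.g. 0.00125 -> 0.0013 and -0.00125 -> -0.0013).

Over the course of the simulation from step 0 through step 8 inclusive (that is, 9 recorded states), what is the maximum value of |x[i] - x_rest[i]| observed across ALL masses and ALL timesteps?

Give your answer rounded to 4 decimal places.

Answer: 1.7209

Derivation:
Step 0: x=[4.0000 7.0000] v=[0.0000 1.0000]
Step 1: x=[4.0000 7.1000] v=[0.0000 1.0000]
Step 2: x=[4.0010 7.1990] v=[0.0100 0.9900]
Step 3: x=[4.0040 7.2960] v=[0.0298 0.9702]
Step 4: x=[4.0099 7.3901] v=[0.0590 0.9410]
Step 5: x=[4.0196 7.4804] v=[0.0970 0.9030]
Step 6: x=[4.0339 7.5661] v=[0.1431 0.8569]
Step 7: x=[4.0535 7.6465] v=[0.1963 0.8037]
Step 8: x=[4.0791 7.7209] v=[0.2556 0.7444]
Max displacement = 1.7209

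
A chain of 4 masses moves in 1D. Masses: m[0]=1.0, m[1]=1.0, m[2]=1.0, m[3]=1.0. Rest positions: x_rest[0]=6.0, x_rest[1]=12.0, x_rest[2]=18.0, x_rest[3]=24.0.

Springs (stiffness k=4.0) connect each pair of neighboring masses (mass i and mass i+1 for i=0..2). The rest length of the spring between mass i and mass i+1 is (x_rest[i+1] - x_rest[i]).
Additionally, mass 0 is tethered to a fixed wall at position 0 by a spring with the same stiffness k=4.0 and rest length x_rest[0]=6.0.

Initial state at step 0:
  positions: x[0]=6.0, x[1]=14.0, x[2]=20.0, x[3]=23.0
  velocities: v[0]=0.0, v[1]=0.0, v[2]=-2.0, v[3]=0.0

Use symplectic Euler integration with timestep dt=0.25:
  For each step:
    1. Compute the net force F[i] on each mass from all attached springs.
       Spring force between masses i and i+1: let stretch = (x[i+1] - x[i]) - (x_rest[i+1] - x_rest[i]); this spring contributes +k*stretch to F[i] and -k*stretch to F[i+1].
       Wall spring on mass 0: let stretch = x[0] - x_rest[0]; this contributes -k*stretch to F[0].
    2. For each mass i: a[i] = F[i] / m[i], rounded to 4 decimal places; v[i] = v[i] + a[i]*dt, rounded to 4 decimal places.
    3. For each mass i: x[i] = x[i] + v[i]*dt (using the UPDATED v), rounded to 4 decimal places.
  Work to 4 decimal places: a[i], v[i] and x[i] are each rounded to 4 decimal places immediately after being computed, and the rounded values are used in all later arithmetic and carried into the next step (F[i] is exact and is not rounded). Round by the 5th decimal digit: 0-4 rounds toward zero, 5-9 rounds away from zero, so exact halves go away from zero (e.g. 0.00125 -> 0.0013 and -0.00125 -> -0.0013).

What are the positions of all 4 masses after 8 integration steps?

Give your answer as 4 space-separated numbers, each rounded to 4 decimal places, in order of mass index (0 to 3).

Step 0: x=[6.0000 14.0000 20.0000 23.0000] v=[0.0000 0.0000 -2.0000 0.0000]
Step 1: x=[6.5000 13.5000 18.7500 23.7500] v=[2.0000 -2.0000 -5.0000 3.0000]
Step 2: x=[7.1250 12.5625 17.4375 24.7500] v=[2.5000 -3.7500 -5.2500 4.0000]
Step 3: x=[7.3281 11.4844 16.7344 25.4219] v=[0.8125 -4.3125 -2.8125 2.6875]
Step 4: x=[6.7383 10.6797 16.8907 25.4219] v=[-2.3593 -3.2188 0.6250 0.0000]
Step 5: x=[5.4493 10.4424 17.6270 24.7891] v=[-5.1562 -0.9492 2.9452 -2.5312]
Step 6: x=[4.0462 10.7530 18.3577 23.8658] v=[-5.6124 1.2423 2.9227 -3.6933]
Step 7: x=[3.3083 11.2881 18.5642 23.0655] v=[-2.9518 2.1402 0.8261 -3.2014]
Step 8: x=[3.7382 11.6472 18.0770 22.6398] v=[1.7197 1.4365 -1.9487 -1.7027]

Answer: 3.7382 11.6472 18.0770 22.6398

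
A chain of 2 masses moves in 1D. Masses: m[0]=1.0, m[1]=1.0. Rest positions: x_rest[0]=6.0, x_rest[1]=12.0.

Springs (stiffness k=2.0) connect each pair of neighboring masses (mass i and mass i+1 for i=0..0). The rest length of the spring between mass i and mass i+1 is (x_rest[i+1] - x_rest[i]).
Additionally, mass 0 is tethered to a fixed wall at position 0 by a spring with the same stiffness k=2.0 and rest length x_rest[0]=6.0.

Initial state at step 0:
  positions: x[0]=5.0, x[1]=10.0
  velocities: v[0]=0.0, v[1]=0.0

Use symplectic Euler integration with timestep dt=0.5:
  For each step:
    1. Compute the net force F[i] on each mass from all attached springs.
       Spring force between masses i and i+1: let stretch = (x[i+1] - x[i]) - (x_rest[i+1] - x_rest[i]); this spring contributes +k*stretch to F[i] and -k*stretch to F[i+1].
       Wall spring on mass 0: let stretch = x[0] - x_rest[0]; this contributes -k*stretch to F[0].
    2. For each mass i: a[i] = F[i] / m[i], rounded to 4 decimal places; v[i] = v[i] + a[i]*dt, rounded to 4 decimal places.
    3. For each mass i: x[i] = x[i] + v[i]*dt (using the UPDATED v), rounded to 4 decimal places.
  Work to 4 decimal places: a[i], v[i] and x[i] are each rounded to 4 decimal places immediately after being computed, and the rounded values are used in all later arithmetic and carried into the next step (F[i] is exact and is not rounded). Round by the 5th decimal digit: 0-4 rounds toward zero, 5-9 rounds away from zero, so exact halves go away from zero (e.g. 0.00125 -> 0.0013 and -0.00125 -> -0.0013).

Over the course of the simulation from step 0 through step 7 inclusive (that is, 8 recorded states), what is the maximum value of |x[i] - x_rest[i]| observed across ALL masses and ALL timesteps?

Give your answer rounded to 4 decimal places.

Step 0: x=[5.0000 10.0000] v=[0.0000 0.0000]
Step 1: x=[5.0000 10.5000] v=[0.0000 1.0000]
Step 2: x=[5.2500 11.2500] v=[0.5000 1.5000]
Step 3: x=[5.8750 12.0000] v=[1.2500 1.5000]
Step 4: x=[6.6250 12.6875] v=[1.5000 1.3750]
Step 5: x=[7.0938 13.3438] v=[0.9375 1.3125]
Step 6: x=[7.1407 13.8751] v=[0.0937 1.0625]
Step 7: x=[6.9844 14.0392] v=[-0.3126 0.3281]
Max displacement = 2.0392

Answer: 2.0392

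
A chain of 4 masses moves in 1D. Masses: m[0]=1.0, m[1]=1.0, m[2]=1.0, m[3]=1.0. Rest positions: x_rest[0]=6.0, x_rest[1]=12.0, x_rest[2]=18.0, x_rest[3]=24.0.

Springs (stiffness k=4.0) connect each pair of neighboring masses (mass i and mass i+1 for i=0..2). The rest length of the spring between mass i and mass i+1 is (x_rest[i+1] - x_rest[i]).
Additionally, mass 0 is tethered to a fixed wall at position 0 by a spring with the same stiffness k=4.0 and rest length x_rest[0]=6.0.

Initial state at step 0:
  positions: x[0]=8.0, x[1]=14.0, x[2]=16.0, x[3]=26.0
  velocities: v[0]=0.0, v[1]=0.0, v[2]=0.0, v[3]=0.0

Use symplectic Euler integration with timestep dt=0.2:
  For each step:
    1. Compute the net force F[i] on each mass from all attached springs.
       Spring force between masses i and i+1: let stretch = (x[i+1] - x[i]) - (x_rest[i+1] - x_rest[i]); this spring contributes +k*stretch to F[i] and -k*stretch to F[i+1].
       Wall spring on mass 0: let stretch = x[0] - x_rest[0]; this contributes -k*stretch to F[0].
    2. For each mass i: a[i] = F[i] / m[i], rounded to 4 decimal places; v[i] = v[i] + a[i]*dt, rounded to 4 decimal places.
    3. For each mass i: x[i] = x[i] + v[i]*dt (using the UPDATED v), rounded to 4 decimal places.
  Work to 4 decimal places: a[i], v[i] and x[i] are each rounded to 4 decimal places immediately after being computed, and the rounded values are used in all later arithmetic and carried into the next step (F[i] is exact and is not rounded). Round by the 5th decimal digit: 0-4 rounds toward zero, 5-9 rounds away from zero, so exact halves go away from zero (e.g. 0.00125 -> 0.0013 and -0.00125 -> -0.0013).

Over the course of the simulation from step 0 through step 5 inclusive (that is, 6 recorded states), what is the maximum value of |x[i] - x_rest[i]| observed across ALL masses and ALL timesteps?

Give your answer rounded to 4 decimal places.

Step 0: x=[8.0000 14.0000 16.0000 26.0000] v=[0.0000 0.0000 0.0000 0.0000]
Step 1: x=[7.6800 13.3600 17.2800 25.3600] v=[-1.6000 -3.2000 6.4000 -3.2000]
Step 2: x=[7.0400 12.4384 19.2256 24.3872] v=[-3.2000 -4.6080 9.7280 -4.8640]
Step 3: x=[6.1373 11.7390 20.9111 23.5485] v=[-4.5133 -3.4970 8.4275 -4.1933]
Step 4: x=[5.1489 11.6109 21.5510 23.2479] v=[-4.9418 -0.6407 3.1997 -1.5032]
Step 5: x=[4.3706 12.0393 20.8720 23.6358] v=[-3.8913 2.1418 -3.3949 1.9393]
Max displacement = 3.5510

Answer: 3.5510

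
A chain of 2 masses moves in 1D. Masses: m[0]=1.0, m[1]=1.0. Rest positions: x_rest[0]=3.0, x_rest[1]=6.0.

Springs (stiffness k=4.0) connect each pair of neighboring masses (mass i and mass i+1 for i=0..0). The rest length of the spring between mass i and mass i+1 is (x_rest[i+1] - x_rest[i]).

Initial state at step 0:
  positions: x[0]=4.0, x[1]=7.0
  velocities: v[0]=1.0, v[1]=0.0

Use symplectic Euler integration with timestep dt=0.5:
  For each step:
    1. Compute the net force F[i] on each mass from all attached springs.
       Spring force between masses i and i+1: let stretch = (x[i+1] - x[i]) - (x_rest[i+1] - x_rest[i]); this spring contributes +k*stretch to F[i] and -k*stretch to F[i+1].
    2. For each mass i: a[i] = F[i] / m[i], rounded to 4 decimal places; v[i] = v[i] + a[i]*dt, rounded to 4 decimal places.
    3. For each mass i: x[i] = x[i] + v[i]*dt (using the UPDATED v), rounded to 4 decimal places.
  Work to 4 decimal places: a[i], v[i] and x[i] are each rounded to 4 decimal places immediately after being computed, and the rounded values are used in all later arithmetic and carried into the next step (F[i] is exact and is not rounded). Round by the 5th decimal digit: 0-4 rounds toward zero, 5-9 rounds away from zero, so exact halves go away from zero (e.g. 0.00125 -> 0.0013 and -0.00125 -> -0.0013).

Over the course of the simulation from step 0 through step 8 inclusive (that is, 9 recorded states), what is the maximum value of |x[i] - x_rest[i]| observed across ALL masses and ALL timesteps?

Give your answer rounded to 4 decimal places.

Step 0: x=[4.0000 7.0000] v=[1.0000 0.0000]
Step 1: x=[4.5000 7.0000] v=[1.0000 0.0000]
Step 2: x=[4.5000 7.5000] v=[0.0000 1.0000]
Step 3: x=[4.5000 8.0000] v=[0.0000 1.0000]
Step 4: x=[5.0000 8.0000] v=[1.0000 0.0000]
Step 5: x=[5.5000 8.0000] v=[1.0000 0.0000]
Step 6: x=[5.5000 8.5000] v=[0.0000 1.0000]
Step 7: x=[5.5000 9.0000] v=[0.0000 1.0000]
Step 8: x=[6.0000 9.0000] v=[1.0000 0.0000]
Max displacement = 3.0000

Answer: 3.0000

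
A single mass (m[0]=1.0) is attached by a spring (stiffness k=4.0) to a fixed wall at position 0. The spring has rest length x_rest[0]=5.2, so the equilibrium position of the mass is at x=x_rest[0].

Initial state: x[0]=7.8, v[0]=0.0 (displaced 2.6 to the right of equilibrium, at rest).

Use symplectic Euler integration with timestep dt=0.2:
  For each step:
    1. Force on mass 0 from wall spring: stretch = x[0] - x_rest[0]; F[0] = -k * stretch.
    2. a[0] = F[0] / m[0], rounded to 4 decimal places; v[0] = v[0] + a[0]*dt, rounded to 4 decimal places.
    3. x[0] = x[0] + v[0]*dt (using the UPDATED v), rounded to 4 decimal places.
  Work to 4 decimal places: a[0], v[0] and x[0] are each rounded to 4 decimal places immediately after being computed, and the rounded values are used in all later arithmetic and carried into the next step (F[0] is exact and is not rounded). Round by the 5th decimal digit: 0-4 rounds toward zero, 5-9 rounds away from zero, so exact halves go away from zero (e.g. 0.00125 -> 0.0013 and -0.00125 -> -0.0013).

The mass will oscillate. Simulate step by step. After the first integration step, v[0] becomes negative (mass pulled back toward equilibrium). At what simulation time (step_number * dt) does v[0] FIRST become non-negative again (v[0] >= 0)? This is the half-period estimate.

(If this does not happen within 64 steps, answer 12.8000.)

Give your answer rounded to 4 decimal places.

Step 0: x=[7.8000] v=[0.0000]
Step 1: x=[7.3840] v=[-2.0800]
Step 2: x=[6.6186] v=[-3.8272]
Step 3: x=[5.6262] v=[-4.9621]
Step 4: x=[4.5656] v=[-5.3031]
Step 5: x=[3.6065] v=[-4.7956]
Step 6: x=[2.9023] v=[-3.5208]
Step 7: x=[2.5658] v=[-1.6826]
Step 8: x=[2.6508] v=[0.4248]
First v>=0 after going negative at step 8, time=1.6000

Answer: 1.6000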